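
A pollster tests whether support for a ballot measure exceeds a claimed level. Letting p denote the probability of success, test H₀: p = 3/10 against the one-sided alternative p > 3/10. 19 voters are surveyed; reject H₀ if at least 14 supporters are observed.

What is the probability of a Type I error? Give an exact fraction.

135465146856693/1250000000000000000

The Type I error probability is α = P(S ≥ 14) computed under H₀, where S ~ Binomial(19, 3/10).
Adding the binomial terms for j = 14 through 19 with p = 3/10 yields 135465146856693/1250000000000000000.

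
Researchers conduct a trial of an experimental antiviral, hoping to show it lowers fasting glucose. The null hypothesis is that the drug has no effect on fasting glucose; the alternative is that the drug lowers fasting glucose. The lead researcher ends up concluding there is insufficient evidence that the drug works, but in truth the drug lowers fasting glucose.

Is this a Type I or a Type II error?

Type II error

'Concluding there is insufficient evidence that the drug works' corresponds to failing to reject H₀.
H₀ was not rejected but H₀ is false — a Type II error (false negative).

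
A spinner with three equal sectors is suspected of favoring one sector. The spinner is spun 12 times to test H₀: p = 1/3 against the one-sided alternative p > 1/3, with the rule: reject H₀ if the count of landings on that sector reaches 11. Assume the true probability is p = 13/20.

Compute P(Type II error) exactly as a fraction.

β = P(fail to reject H₀ | Ha true) = P(K ≤ 10 | p = 13/20), K ~ Binomial(12, 13/20).
Equivalently, β = 1 − P(K ≥ 11) = 3922160441778411/4096000000000000.

3922160441778411/4096000000000000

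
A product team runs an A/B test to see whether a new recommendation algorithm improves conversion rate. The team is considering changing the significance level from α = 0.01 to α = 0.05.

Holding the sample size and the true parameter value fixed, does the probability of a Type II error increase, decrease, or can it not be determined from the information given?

It decreases.

Relaxing α lowers the evidence threshold; under Ha, outcomes that previously fell short now trigger rejection.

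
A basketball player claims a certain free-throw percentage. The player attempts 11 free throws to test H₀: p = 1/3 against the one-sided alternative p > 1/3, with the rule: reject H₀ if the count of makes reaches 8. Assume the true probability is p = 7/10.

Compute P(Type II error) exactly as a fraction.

β = P(fail to reject H₀ | Ha true) = P(X ≤ 7 | p = 7/10), X ~ Binomial(11, 7/10).
Summing C(11,j)·(7/10)^j·(3/10)^{11-j} for j = 0..7 gives 1076094153/2500000000.

1076094153/2500000000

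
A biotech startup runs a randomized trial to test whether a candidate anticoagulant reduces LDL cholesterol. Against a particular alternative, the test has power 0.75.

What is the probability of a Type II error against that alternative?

0.25

Power = 1 − β, so β = 1 − 0.75 = 0.25.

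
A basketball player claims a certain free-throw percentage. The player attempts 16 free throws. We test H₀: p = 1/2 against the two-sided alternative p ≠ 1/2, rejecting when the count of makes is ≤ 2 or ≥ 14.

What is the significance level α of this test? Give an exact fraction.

The significance level is the null-hypothesis probability of the rejection region {≤2} ∪ {≥14}.
By symmetry, α = 2·P(K ≤ 2) = 2·(1 + 16 + 120)/65536 = 274/65536 = 137/32768.

137/32768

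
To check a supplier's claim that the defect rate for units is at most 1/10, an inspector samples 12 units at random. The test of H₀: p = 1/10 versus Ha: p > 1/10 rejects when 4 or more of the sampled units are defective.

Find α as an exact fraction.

α = P(reject H₀ | H₀ true) = P(Y ≥ 4 | p = 1/10), Y ~ Binomial(12, 1/10).
Via the complement, α = 1 − Σ_{j=0}^{3} C(12,j)(1/10)^j(9/10)^{12-j} = 5127494033/200000000000.

5127494033/200000000000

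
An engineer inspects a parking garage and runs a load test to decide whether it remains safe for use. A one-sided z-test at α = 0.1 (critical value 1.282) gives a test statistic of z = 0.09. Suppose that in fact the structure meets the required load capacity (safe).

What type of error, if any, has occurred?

No error (correct decision).

The conventional null hypothesis is that the structure meets the required load capacity (safe).
Since z = 0.09 ≤ z* = 1.282, H₀ is not rejected.
H₀ is true (actually the structure meets the required load capacity (safe)).
The decision matches the true state — no error.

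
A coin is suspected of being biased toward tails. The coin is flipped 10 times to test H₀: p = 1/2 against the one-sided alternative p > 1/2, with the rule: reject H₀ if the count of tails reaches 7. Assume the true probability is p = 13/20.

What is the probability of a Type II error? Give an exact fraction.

A Type II error is failing to reject when Ha holds: with p = 13/20, β = P(Y ≤ 6).
Adding the binomial probabilities P(Y=0)+…+P(Y=6) at p = 13/20 gives 1244602838129/2560000000000.

1244602838129/2560000000000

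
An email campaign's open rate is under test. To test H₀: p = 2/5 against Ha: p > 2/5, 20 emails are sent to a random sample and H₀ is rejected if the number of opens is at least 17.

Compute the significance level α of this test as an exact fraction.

4515168256/95367431640625

Under H₀, Y ~ Binomial(20, 2/5), and α = P(Y ≥ 17).
Summing C(20,j)(2/5)^j(3/5)^{20−j} for j = 17,…,20 gives 4515168256/95367431640625.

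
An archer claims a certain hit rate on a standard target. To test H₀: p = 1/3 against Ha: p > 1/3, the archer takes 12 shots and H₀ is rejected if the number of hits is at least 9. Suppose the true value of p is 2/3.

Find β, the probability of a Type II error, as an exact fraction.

107515/177147

A Type II error is failing to reject when Ha holds: with p = 2/3, β = P(K ≤ 8).
Equivalently, β = 1 − P(K ≥ 9) = 107515/177147.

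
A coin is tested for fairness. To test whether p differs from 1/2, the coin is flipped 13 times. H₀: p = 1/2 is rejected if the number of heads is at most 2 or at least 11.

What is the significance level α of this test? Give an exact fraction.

23/1024

The significance level is the null-hypothesis probability of the rejection region {≤2} ∪ {≥11}.
Each tail has probability (1 + 13 + 78)/8192; doubling gives α = 184/8192 = 23/1024.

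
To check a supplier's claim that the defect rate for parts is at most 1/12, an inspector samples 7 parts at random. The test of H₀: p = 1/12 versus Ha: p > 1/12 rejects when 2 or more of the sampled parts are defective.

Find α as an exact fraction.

α = P(reject H₀ | H₀ true) = P(Y ≥ 2 | p = 1/12), Y ~ Binomial(7, 1/12).
Via the complement, α = 1 − Σ_{j=0}^{1} C(7,j)(1/12)^j(11/12)^{7-j} = 219095/1990656.

219095/1990656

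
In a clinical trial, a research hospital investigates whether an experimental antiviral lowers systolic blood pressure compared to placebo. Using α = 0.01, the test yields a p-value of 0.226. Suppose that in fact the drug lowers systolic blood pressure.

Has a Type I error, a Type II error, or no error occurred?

Type II error

The conventional null hypothesis is that the drug has no effect on systolic blood pressure.
Since p = 0.226 ≥ α = 0.01, H₀ is not rejected.
H₀ is false (actually the drug lowers systolic blood pressure).
Failing to reject a false H₀ is a Type II error.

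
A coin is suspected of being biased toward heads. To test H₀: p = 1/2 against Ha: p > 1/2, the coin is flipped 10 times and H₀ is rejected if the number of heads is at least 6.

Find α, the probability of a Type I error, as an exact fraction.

193/512

Under H₀, K ~ Binomial(10, 1/2), and α = P(K ≥ 6).
P(K ≥ 6) = [C(10,6) + C(10,7) + C(10,8) + C(10,9) + C(10,10)] / 2^10 = (210 + 120 + 45 + 10 + 1) / 1024 = 386/1024 = 193/512.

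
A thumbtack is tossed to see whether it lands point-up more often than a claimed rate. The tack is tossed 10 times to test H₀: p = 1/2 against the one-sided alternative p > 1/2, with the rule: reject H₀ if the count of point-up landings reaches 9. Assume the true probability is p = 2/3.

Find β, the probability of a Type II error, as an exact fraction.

17635/19683

Under the alternative p = 2/3, X ~ Binomial(10, 2/3); β is the probability the test does not reject, P(X < 9).
Summing C(10,j)·(2/3)^j·(1/3)^{10-j} for j = 0..8 gives 17635/19683.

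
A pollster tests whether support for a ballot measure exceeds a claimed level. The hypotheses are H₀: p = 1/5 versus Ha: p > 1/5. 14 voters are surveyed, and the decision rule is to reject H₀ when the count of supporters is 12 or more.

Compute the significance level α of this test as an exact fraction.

1513/6103515625

The Type I error probability is α = P(S ≥ 12) computed under H₀, where S ~ Binomial(14, 1/5).
Adding the binomial terms for j = 12 through 14 with p = 1/5 yields 1513/6103515625.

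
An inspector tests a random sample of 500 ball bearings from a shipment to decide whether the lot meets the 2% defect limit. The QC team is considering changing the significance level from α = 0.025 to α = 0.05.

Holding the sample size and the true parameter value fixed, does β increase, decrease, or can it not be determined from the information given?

It decreases.

Relaxing α lowers the evidence threshold; under Ha, outcomes that previously fell short now trigger rejection.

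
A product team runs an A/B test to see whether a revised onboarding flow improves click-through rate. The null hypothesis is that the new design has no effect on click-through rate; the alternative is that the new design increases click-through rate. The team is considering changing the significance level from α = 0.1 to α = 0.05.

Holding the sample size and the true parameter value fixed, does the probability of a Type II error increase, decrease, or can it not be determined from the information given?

It increases.

Lowering α raises the bar for rejection; under Ha, the test now fails to reject on outcomes it previously would have rejected.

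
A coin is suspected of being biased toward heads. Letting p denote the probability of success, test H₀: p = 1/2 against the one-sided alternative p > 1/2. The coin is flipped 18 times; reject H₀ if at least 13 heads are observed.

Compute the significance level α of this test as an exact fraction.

1577/32768

Under H₀, X ~ Binomial(18, 1/2), and α = P(X ≥ 13).
That's C(18,13) + C(18,14) + C(18,15) + C(18,16) + C(18,17) + C(18,18) over 2^18, i.e. (8568 + 3060 + 816 + 153 + 18 + 1)/262144 = 12616/262144 = 1577/32768.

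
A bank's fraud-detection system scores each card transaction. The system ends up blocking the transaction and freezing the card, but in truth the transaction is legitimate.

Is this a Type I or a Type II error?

Type I error

The null hypothesis here is that the transaction is legitimate.
'Blocking the transaction and freezing the card' corresponds to rejecting H₀.
H₀ was rejected but H₀ is true — a Type I error (false positive).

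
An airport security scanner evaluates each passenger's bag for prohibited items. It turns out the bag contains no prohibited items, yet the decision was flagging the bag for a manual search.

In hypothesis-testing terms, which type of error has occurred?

The null hypothesis here is that the bag contains no prohibited items.
'Flagging the bag for a manual search' corresponds to rejecting H₀.
H₀ was rejected but H₀ is true — a Type I error (false positive).

Type I error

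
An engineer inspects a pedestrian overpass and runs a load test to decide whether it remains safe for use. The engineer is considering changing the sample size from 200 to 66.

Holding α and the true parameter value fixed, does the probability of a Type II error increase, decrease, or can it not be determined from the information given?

Reducing n widens both sampling distributions, so the test has less ability to distinguish Ha from H₀.

It increases.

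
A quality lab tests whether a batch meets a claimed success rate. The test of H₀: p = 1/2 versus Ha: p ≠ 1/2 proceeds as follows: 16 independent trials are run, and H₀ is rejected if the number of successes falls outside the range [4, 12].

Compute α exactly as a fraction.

697/32768

α = P(S ≤ 3 or S ≥ 13 | p = 1/2), S ~ Binomial(16, 1/2).
By symmetry, α = 2·P(S ≤ 3) = 2·(1 + 16 + 120 + 560)/65536 = 1394/65536 = 697/32768.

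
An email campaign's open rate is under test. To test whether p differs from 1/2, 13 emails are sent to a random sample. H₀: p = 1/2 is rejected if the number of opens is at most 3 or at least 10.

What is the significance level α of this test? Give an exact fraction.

189/2048

α = P(S ≤ 3 or S ≥ 10 | p = 1/2), S ~ Binomial(13, 1/2).
The two tails are symmetric, so α = 2·(1 + 13 + 78 + 286)/2^13 = 756/8192 = 189/2048.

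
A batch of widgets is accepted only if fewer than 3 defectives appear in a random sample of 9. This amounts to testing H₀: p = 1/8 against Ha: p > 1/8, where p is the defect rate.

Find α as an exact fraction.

α = P(reject H₀ | H₀ true) = P(X ≥ 3 | p = 1/8), X ~ Binomial(9, 1/8).
Computing the lower-tail complement: 1 − 30471091/33554432 = 3083341/33554432.

3083341/33554432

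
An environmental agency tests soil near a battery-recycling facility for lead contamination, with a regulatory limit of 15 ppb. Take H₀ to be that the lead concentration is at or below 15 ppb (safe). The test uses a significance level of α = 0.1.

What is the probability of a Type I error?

The significance level α is, by definition, the probability of a Type I error — P(reject H₀ | H₀ true).

0.1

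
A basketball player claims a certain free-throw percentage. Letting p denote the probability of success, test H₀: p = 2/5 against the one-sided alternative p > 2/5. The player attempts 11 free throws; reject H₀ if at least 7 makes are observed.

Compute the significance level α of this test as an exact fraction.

194048/1953125

Under H₀, S ~ Binomial(11, 2/5), and α = P(S ≥ 7).
Adding the binomial terms for j = 7 through 11 with p = 2/5 yields 194048/1953125.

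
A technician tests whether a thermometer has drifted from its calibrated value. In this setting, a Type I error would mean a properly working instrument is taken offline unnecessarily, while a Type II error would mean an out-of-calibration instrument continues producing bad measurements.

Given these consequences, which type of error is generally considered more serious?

The Type II consequence (an out-of-calibration instrument continues producing bad measurements) is more severe than the Type I consequence (a properly working instrument is taken offline unnecessarily).

Type II error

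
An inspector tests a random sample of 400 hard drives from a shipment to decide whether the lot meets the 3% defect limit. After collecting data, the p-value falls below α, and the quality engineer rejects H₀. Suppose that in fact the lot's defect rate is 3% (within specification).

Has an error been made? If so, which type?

The conventional null hypothesis here is that the lot's defect rate is 3% (within specification).
H₀ was rejected, but H₀ is actually true.
Rejecting a true null hypothesis is a Type I error (false positive).

Type I error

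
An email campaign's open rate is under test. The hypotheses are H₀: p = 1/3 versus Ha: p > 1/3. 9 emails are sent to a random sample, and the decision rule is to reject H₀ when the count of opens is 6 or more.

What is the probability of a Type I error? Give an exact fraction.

The Type I error probability is α = P(S ≥ 6) computed under H₀, where S ~ Binomial(9, 1/3).
Adding the binomial terms for j = 6 through 9 with p = 1/3 yields 835/19683.

835/19683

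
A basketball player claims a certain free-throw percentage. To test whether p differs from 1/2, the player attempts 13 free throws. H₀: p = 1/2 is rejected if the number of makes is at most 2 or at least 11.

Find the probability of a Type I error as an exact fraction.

Under H₀, Y ~ Binomial(13, 1/2); α is the probability of landing in either tail, P(Y ≤ 2) + P(Y ≥ 11).
Each tail has probability (1 + 13 + 78)/8192; doubling gives α = 184/8192 = 23/1024.

23/1024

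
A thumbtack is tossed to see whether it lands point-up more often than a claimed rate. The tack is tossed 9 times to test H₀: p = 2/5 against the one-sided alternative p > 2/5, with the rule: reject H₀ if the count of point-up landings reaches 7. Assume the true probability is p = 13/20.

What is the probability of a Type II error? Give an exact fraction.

5301813769/8000000000

A Type II error is failing to reject when Ha holds: with p = 13/20, β = P(S ≤ 6).
Adding the binomial probabilities P(S=0)+…+P(S=6) at p = 13/20 gives 5301813769/8000000000.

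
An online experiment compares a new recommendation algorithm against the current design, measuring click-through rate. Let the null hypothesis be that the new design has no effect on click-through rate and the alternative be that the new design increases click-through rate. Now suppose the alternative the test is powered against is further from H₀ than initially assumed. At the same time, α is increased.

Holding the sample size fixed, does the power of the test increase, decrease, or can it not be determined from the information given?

A bigger departure from H₀ is easier for the test to detect, so it fails to reject less often. Relaxing α lowers the evidence threshold; under Ha, outcomes that previously fell short now trigger rejection. Both changes push β in the same direction.
Since power = 1 − β and β decreases, power increases.

It increases.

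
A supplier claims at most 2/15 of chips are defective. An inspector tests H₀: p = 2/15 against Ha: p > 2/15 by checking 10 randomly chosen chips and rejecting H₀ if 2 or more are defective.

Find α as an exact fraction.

75567303772/192216796875

The significance level is the probability, assuming p = 2/15, of seeing 2 or more defectives in 10 draws.
Computing the lower-tail complement: 1 − 116649493103/192216796875 = 75567303772/192216796875.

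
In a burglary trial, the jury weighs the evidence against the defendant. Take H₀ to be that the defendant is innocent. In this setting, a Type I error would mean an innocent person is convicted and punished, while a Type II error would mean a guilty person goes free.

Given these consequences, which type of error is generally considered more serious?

Type I error

The Type I consequence (an innocent person is convicted and punished) is more severe than the Type II consequence (a guilty person goes free).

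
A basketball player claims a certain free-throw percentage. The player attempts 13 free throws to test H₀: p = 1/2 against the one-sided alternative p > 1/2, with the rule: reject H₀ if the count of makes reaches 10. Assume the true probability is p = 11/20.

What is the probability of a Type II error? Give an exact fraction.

A Type II error is failing to reject when Ha holds: with p = 11/20, β = P(K ≤ 9).
Equivalently, β = 1 − P(K ≥ 10) = 1857697115702463/2048000000000000.

1857697115702463/2048000000000000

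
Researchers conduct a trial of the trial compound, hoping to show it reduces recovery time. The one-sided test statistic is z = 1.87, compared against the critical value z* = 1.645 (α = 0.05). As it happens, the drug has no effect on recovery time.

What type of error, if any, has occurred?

Type I error

The conventional null hypothesis is that the drug has no effect on recovery time.
Since z = 1.87 > z* = 1.645, H₀ is rejected.
H₀ is true (actually the drug has no effect on recovery time).
Rejecting a true H₀ is a Type I error.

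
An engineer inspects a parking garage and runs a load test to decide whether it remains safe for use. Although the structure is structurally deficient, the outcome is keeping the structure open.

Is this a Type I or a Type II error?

The null hypothesis here is that the structure meets the required load capacity (safe).
'Keeping the structure open' corresponds to failing to reject H₀.
H₀ was not rejected but H₀ is false — a Type II error (false negative).

Type II error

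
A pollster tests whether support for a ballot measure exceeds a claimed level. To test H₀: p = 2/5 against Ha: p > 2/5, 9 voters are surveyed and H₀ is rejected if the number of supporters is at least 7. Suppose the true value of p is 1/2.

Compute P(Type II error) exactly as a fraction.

A Type II error is failing to reject when Ha holds: with p = 1/2, β = P(Y ≤ 6).
Adding the binomial probabilities P(Y=0)+…+P(Y=6) at p = 1/2 gives 233/256.

233/256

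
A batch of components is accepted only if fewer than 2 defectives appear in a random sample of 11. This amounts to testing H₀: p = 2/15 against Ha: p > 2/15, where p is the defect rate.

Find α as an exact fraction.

The significance level is the probability, assuming p = 2/15, of seeing 2 or more defectives in 11 draws.
Via the complement, α = 1 − Σ_{j=0}^{1} C(11,j)(2/15)^j(13/15)^{11-j} = 764941728932/1729951171875.

764941728932/1729951171875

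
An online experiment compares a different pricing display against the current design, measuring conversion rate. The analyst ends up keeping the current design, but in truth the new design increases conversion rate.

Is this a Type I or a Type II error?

The null hypothesis here is that the new design has no effect on conversion rate.
'Keeping the current design' corresponds to failing to reject H₀.
H₀ was not rejected but H₀ is false — a Type II error (false negative).

Type II error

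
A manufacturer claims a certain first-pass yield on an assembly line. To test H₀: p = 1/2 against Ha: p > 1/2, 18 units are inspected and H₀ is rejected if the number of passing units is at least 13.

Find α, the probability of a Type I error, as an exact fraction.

The Type I error probability is α = P(X ≥ 13) computed under H₀, where X ~ Binomial(18, 1/2).
That's C(18,13) + C(18,14) + C(18,15) + C(18,16) + C(18,17) + C(18,18) over 2^18, i.e. (8568 + 3060 + 816 + 153 + 18 + 1)/262144 = 12616/262144 = 1577/32768.

1577/32768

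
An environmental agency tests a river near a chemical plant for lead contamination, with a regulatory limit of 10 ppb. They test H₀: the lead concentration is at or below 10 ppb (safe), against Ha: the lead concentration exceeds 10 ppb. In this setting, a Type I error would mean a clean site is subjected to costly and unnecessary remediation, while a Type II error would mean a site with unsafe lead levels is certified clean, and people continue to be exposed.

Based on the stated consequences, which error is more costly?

The Type II consequence (a site with unsafe lead levels is certified clean, and people continue to be exposed) is more severe than the Type I consequence (a clean site is subjected to costly and unnecessary remediation).

Type II error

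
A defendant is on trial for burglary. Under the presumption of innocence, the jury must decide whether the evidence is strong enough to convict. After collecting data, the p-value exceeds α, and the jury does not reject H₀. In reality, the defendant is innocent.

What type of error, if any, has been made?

The conventional null hypothesis here is that the defendant is innocent.
The test retained a true H₀ — the decision matches the true state.

No error (correct decision).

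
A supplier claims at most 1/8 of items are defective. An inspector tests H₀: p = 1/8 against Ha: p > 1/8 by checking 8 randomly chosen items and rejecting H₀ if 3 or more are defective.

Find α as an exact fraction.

1129899/16777216

The significance level is the probability, assuming p = 1/8, of seeing 3 or more defectives in 8 draws.
α = 1 − P(S ≤ 2) = 1 − 15647317/16777216 = 1129899/16777216.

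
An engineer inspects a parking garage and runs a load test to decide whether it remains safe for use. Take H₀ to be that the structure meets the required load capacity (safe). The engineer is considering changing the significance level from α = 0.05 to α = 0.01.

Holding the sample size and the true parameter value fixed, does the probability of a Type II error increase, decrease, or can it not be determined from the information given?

A smaller α moves the rejection region further into the tail. With the alternative true, more outcomes now fall outside the rejection region, so failing to reject becomes more likely.

It increases.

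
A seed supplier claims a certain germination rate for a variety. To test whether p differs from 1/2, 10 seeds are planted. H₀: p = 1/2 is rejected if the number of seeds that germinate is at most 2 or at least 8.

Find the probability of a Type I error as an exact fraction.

7/64

α = P(K ≤ 2 or K ≥ 8 | p = 1/2), K ~ Binomial(10, 1/2).
The two tails are symmetric, so α = 2·(1 + 10 + 45)/2^10 = 112/1024 = 7/64.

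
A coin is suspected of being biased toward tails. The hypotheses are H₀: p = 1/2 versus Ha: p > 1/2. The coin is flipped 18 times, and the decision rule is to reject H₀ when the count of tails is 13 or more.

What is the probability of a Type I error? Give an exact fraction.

1577/32768

Under H₀, X ~ Binomial(18, 1/2), and α = P(X ≥ 13).
P(X ≥ 13) = [C(18,13) + C(18,14) + C(18,15) + C(18,16) + C(18,17) + C(18,18)] / 2^18 = (8568 + 3060 + 816 + 153 + 18 + 1) / 262144 = 12616/262144 = 1577/32768.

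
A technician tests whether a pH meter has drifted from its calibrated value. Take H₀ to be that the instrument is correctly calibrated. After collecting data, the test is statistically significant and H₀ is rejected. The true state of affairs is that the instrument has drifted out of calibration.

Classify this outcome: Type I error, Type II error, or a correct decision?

No error — this is a correct decision.

The test rejected a false H₀ — the decision matches the true state.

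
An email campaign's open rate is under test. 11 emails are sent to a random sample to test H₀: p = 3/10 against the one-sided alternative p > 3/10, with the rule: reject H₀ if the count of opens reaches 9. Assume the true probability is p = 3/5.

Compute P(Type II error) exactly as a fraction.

A Type II error is failing to reject when Ha holds: with p = 3/5, β = P(S ≤ 8).
Equivalently, β = 1 − P(S ≥ 9) = 8604328/9765625.

8604328/9765625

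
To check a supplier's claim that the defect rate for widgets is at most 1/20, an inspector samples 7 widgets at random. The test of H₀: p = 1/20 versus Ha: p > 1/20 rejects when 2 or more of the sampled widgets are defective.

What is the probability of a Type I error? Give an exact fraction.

28403547/640000000

α = P(reject H₀ | H₀ true) = P(S ≥ 2 | p = 1/20), S ~ Binomial(7, 1/20).
Via the complement, α = 1 − Σ_{j=0}^{1} C(7,j)(1/20)^j(19/20)^{7-j} = 28403547/640000000.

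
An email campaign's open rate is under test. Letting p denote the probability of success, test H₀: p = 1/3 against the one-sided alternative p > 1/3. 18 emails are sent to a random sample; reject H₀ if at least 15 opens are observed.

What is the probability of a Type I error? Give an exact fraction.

The Type I error probability is α = P(K ≥ 15) computed under H₀, where K ~ Binomial(18, 1/3).
Summing C(18,j)(1/3)^j(2/3)^{18−j} for j = 15,…,18 gives 7177/387420489.

7177/387420489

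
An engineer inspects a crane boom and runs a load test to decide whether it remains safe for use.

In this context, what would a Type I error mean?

With the conventional null hypothesis that the structure meets the required load capacity (safe):
A Type I error is rejecting H₀ when H₀ is true.
Here that means closing the structure for repairs when actually the structure meets the required load capacity (safe).

A Type I error would mean concluding that the structure is structurally deficient when in fact the structure meets the required load capacity (safe).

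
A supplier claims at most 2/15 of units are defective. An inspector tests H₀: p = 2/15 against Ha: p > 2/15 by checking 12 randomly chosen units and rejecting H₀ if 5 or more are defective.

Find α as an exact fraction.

α = P(reject H₀ | H₀ true) = P(K ≥ 5 | p = 2/15), K ~ Binomial(12, 2/15).
Via the complement, α = 1 − Σ_{j=0}^{4} C(12,j)(2/15)^j(13/15)^{12-j} = 127817017088/8649755859375.

127817017088/8649755859375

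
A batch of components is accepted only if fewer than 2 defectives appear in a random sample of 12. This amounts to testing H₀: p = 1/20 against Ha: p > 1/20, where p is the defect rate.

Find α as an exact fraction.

484801974155211/4096000000000000

α = P(reject H₀ | H₀ true) = P(S ≥ 2 | p = 1/20), S ~ Binomial(12, 1/20).
α = 1 − P(S ≤ 1) = 1 − 3611198025844789/4096000000000000 = 484801974155211/4096000000000000.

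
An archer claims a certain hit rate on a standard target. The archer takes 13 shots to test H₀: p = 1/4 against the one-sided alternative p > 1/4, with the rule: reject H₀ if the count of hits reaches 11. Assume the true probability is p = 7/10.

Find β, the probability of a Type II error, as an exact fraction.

β = P(fail to reject H₀ | Ha true) = P(X ≤ 10 | p = 7/10), X ~ Binomial(13, 7/10).
Adding the binomial probabilities P(X=0)+…+P(X=10) at p = 7/10 gives 7788298257/9765625000.

7788298257/9765625000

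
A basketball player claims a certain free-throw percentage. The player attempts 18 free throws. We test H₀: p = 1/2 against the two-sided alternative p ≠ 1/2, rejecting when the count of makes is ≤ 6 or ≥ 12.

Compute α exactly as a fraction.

The significance level is the null-hypothesis probability of the rejection region {≤6} ∪ {≥12}.
By symmetry, α = 2·P(K ≤ 6) = 2·(1 + 18 + 153 + 816 + 3060 + 8568 + 18564)/262144 = 62360/262144 = 7795/32768.

7795/32768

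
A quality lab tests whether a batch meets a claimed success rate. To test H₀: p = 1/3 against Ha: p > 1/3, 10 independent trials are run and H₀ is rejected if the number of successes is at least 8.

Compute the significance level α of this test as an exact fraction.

Under H₀, X ~ Binomial(10, 1/3), and α = P(X ≥ 8).
Adding the binomial terms for j = 8 through 10 with p = 1/3 yields 67/19683.

67/19683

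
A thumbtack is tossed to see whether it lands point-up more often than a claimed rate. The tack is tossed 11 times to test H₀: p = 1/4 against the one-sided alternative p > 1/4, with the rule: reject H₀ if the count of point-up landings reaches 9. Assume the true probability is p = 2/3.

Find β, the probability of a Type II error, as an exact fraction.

1675/2187

A Type II error is failing to reject when Ha holds: with p = 2/3, β = P(S ≤ 8).
Equivalently, β = 1 − P(S ≥ 9) = 1675/2187.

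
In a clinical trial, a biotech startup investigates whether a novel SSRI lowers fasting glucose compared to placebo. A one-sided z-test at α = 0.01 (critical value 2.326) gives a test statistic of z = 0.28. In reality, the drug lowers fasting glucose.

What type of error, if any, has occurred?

The conventional null hypothesis is that the drug has no effect on fasting glucose.
Since z = 0.28 ≤ z* = 2.326, H₀ is not rejected.
H₀ is false (actually the drug lowers fasting glucose).
Failing to reject a false H₀ is a Type II error.

Type II error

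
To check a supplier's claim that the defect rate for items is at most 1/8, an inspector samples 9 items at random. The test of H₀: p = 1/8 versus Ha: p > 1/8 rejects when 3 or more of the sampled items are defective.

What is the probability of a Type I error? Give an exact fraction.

α = P(reject H₀ | H₀ true) = P(Y ≥ 3 | p = 1/8), Y ~ Binomial(9, 1/8).
Computing the lower-tail complement: 1 − 30471091/33554432 = 3083341/33554432.

3083341/33554432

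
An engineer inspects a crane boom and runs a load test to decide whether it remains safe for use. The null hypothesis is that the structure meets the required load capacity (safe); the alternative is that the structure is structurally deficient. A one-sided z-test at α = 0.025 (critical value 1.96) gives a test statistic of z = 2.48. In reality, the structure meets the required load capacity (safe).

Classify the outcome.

Since z = 2.48 > z* = 1.96, H₀ is rejected.
H₀ is true (actually the structure meets the required load capacity (safe)).
Rejecting a true H₀ is a Type I error.

Type I error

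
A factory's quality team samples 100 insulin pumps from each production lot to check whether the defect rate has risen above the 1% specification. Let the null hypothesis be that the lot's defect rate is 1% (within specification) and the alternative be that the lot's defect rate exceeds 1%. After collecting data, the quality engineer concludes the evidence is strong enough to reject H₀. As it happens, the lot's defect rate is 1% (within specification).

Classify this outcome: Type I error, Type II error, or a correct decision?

Type I error

H₀ was rejected, but H₀ is actually true.
Rejecting a true null hypothesis is a Type I error (false positive).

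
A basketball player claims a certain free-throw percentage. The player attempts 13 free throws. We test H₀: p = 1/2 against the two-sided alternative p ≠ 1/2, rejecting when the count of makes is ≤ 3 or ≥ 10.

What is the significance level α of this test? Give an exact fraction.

The significance level is the null-hypothesis probability of the rejection region {≤3} ∪ {≥10}.
By symmetry, α = 2·P(X ≤ 3) = 2·(1 + 13 + 78 + 286)/8192 = 756/8192 = 189/2048.

189/2048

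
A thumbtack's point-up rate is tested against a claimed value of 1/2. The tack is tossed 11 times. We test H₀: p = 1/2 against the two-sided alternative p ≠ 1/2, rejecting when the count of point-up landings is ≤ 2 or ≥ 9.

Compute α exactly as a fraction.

67/1024

α = P(X ≤ 2 or X ≥ 9 | p = 1/2), X ~ Binomial(11, 1/2).
The two tails are symmetric, so α = 2·(1 + 11 + 55)/2^11 = 134/2048 = 67/1024.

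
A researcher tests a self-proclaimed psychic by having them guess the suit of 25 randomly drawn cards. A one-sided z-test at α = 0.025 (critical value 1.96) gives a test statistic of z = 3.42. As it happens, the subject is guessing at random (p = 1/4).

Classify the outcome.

The conventional null hypothesis is that the subject is guessing at random (p = 1/4).
Since z = 3.42 > z* = 1.96, H₀ is rejected.
H₀ is true (actually the subject is guessing at random (p = 1/4)).
Rejecting a true H₀ is a Type I error.

Type I error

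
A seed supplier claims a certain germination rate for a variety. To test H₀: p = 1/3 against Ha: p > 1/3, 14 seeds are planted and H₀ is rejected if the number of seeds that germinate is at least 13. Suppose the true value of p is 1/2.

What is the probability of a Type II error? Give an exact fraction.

16369/16384

β = P(fail to reject H₀ | Ha true) = P(Y ≤ 12 | p = 1/2), Y ~ Binomial(14, 1/2).
Adding the binomial probabilities P(Y=0)+…+P(Y=12) at p = 1/2 gives 16369/16384.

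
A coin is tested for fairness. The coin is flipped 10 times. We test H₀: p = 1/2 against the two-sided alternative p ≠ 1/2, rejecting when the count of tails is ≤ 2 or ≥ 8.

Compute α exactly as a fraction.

α = P(S ≤ 2 or S ≥ 8 | p = 1/2), S ~ Binomial(10, 1/2).
Each tail has probability (1 + 10 + 45)/1024; doubling gives α = 112/1024 = 7/64.

7/64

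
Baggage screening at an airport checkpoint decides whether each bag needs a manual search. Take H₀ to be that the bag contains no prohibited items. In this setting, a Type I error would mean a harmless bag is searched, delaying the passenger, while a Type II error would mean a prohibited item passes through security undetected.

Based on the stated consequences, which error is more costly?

Type II error

The Type II consequence (a prohibited item passes through security undetected) is more severe than the Type I consequence (a harmless bag is searched, delaying the passenger).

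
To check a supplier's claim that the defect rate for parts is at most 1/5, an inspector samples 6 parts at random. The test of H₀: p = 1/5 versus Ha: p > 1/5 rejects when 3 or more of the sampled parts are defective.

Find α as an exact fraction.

Under H₀, X ~ Binomial(6, 1/5); the Type I error rate is P(X ≥ 3).
Via the complement, α = 1 − Σ_{j=0}^{2} C(6,j)(1/5)^j(4/5)^{6-j} = 309/3125.

309/3125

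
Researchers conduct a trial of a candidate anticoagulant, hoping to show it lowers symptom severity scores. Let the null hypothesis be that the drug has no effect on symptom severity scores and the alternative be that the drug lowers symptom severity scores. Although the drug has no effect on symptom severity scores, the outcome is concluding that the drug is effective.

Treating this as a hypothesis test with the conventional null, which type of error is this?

Type I error

'Concluding that the drug is effective' corresponds to rejecting H₀.
H₀ was rejected but H₀ is true — a Type I error (false positive).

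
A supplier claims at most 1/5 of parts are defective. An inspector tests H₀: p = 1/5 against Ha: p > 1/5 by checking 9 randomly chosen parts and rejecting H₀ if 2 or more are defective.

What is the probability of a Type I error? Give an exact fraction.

α = P(reject H₀ | H₀ true) = P(S ≥ 2 | p = 1/5), S ~ Binomial(9, 1/5).
α = 1 − P(S ≤ 1) = 1 − 851968/1953125 = 1101157/1953125.

1101157/1953125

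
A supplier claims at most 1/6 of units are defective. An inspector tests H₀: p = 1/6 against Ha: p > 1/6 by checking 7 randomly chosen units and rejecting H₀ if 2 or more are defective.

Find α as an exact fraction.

The significance level is the probability, assuming p = 1/6, of seeing 2 or more defectives in 7 draws.
Computing the lower-tail complement: 1 − 15625/23328 = 7703/23328.

7703/23328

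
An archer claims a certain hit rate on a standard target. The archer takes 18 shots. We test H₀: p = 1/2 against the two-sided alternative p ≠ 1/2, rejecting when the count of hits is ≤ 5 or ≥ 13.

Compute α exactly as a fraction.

1577/16384

Under H₀, X ~ Binomial(18, 1/2); α is the probability of landing in either tail, P(X ≤ 5) + P(X ≥ 13).
By symmetry, α = 2·P(X ≤ 5) = 2·(1 + 18 + 153 + 816 + 3060 + 8568)/262144 = 25232/262144 = 1577/16384.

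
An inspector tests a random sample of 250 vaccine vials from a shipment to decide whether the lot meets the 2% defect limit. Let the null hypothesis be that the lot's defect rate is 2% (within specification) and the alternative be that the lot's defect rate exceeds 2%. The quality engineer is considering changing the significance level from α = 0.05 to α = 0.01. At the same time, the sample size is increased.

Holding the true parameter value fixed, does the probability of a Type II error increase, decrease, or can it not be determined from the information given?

Cannot be determined from the information given.

The first change alone would make β increase; the second alone would make β decrease. Which effect dominates depends on the magnitudes, which are not given.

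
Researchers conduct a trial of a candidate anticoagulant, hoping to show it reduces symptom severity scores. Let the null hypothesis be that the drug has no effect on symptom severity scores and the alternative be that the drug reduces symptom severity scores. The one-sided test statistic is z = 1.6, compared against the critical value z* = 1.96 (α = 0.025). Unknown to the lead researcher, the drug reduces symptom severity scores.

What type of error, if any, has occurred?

Type II error

Since z = 1.6 ≤ z* = 1.96, H₀ is not rejected.
H₀ is false (actually the drug reduces symptom severity scores).
Failing to reject a false H₀ is a Type II error.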